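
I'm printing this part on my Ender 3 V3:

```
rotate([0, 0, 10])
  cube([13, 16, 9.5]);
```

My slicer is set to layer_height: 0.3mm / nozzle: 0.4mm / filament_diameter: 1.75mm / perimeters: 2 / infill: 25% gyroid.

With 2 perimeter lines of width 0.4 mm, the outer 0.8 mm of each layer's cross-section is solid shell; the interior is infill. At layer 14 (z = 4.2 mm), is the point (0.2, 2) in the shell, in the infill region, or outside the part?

shell

At z = 4.2 mm: the 13×16 cube contributes its full rectangle; (whole slice rotated 10° about Z — lengths, areas and connectivity unchanged). Overall, the cross-section is a single solid region. Undo the 10° rotation: the query point maps to (0.544, 1.935) in the un-rotated model frame. The nearest boundary edge runs (0.00, 16.00)→(0.00, 0.00); distance from the point to it = 0.54 mm. The point is inside the cross-section, 0.54 mm from the nearest boundary — within the 0.8 mm shell band (2 × 0.4).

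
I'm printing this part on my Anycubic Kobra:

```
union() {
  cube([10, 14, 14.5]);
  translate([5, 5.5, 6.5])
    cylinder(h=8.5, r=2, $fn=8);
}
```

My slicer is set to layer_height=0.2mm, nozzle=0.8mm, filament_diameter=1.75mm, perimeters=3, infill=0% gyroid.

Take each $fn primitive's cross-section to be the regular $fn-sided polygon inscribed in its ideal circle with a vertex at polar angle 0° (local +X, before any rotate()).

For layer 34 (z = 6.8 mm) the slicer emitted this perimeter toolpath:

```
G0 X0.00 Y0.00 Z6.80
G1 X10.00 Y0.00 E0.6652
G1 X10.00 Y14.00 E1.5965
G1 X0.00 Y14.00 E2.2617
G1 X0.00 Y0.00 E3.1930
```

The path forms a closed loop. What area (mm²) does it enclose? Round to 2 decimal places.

140.00 mm²

Apply the shoelace formula to the sequence of (X, Y) vertices; enclosed area = 140.00 mm².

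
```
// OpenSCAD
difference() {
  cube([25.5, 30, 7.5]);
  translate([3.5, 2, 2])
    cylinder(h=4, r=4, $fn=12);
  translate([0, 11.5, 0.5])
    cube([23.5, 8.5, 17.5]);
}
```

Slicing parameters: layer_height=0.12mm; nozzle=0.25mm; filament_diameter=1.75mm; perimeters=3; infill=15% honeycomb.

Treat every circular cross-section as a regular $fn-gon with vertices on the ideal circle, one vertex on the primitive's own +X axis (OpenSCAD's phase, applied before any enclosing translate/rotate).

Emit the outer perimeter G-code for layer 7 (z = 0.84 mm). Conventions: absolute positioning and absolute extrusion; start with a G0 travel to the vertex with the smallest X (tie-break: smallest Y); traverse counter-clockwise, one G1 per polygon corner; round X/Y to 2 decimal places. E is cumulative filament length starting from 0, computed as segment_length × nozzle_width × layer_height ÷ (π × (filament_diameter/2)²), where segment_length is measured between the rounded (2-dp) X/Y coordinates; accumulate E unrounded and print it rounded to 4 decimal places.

At z = 0.84 mm: the cube is present — its section is the full 25.5×30 rectangle; the cylinder at (3.5, 2) does not reach this height (z outside [2, 6]); the 23.5×8.5 cube at (0, 11.5) contributes its full rectangle; Subtracting the remaining from the first: starting from the 25.5×30 cube, the 23.5×8.5 cube at (0, 11.5) lies inside it touching the edge (removes its full 199.75 mm²) — 1 connected region. The outline is a single polygon with 8 vertices. Extrusion per mm of travel: 0.25 × 0.12 / (π × 0.875²) = 0.012473. Accumulating E over each segment gives final E = 1.9707.

G0 X0.00 Y0.00 Z0.84
G1 X25.50 Y0.00 E0.3181
G1 X25.50 Y30.00 E0.6922
G1 X0.00 Y30.00 E1.0103
G1 X0.00 Y20.00 E1.1350
G1 X23.50 Y20.00 E1.4281
G1 X23.50 Y11.50 E1.5341
G1 X0.00 Y11.50 E1.8272
G1 X0.00 Y0.00 E1.9707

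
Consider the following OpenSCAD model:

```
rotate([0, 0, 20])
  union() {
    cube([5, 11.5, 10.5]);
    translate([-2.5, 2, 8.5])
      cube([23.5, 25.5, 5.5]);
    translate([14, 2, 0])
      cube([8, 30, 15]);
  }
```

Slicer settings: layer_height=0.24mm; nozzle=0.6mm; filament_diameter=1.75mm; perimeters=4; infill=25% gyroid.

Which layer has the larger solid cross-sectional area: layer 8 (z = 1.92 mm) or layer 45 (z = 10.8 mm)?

Layer 8 (z = 1.92): the cube (footprint 5×11.5) is included at this height (area 57.50 mm²); the cube at (-2.5, 2) is absent (z outside [8.5, 14]); the cube at (14, 2) is present — its section is the full 8×30 rectangle (area 240.00 mm²); Taking the union: the 2 present regions are separate (no shared area or edge), so areas and boundary lengths simply add and each stays a separate island — area = 297.50 mm²; (whole slice rotated 20° about Z — lengths, areas and connectivity unchanged). So its area = 297.50 mm². Layer 45 (z = 10.8): the cube does not reach this height (z outside [0, 10.5]); the cube at (-2.5, 2) (footprint 23.5×25.5) is included at this height (area 599.25 mm²); the cube at (14, 2) is present — its section is the full 8×30 rectangle (area 240.00 mm²); Merging all regions: the regions partially overlap — summed areas 839.25 mm² minus the doubly-counted overlap 178.50 mm² gives 660.75 mm² — area = 660.75 mm²; (whole slice rotated 20° about Z — lengths, areas and connectivity unchanged). So its area = 660.75 mm². Layer 45 is larger (660.75 vs 297.50 mm²).

layer 45 (z = 10.8 mm)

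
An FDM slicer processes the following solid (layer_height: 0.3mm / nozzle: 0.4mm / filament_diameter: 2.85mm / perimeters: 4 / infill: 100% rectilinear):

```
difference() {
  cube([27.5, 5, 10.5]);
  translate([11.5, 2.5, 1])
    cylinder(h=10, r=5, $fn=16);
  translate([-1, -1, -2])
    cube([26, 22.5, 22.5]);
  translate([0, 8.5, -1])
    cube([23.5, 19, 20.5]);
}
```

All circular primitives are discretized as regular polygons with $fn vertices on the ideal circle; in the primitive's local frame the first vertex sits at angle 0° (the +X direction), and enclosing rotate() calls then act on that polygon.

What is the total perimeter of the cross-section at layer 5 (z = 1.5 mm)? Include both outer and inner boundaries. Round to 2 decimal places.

At z = 1.5 mm: the cube (footprint 27.5×5) is included at this height (perimeter 65.00 mm); the cylinder at (11.5, 2.5): section is a regular 16-gon, circumradius r=5 (perimeter = 2·16·5.000·sin(180°/16) = 31.21 mm); the cube at (-1, -1) (footprint 26×22.5) is included at this height (perimeter 97.00 mm); the cube at (0, 8.5) (footprint 23.5×19) is included at this height (perimeter 85.00 mm); After the difference (first − rest): starting from the 27.5×5 cube, the r=5 cylinder at (11.5, 2.5) partially overlaps it — only the 47.19 mm² overlap (of its 76.54 mm²) is removed, clipping the outline; the 26×22.5 cube at (-1, -1) partially overlaps it — only the 77.81 mm² overlap (of its 585.00 mm²) is removed, clipping the outline; the 23.5×19 cube at (0, 8.5) misses the remaining region (no effect) — boundary = 15.00 mm. Overall, the cross-section is a single solid region. Total boundary length (outer) = 15.00 mm.

15.00 mm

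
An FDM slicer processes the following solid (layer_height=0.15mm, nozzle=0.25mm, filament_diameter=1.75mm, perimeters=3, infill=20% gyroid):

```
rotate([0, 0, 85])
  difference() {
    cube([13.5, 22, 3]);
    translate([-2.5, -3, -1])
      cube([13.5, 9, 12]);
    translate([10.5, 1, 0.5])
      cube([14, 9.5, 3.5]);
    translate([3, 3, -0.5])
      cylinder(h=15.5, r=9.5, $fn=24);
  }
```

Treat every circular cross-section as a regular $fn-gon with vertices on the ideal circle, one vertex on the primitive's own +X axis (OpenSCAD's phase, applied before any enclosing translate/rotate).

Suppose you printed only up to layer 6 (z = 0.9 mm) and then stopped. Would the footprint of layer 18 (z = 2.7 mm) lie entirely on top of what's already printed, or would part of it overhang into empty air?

entirely on top

Compare the two slices. At z = 0.9: the cube (footprint 13.5×22) is included at this height (area 297.00 mm²); the cube at (-2.5, -3) is present — its section is the full 13.5×9 rectangle (area 121.50 mm²); the cube at (10.5, 1) is present — its section is the full 14×9.5 rectangle (area 133.00 mm²); the r=9.5 cylinder at (3, 3) contributes a regular 24-gon of circumradius 9.5 (area = (24/2)·9.500²·sin(360°/24) = 280.30 mm²); After the difference (first − rest): starting from the 13.5×22 cube (297.00 mm²), the 13.5×9 cube at (-2.5, -3) partially overlaps it — only the 66.00 mm² overlap (of its 121.50 mm²) is removed, clipping the outline; the 14×9.5 cube at (10.5, 1) partially overlaps it — only the 26.00 mm² overlap (of its 133.00 mm²) is removed, clipping the outline; the r=9.5 cylinder at (3, 3) partially overlaps it — only the 59.95 mm² overlap (of its 280.30 mm²) is removed, clipping the outline — area = 145.05 mm²; (rotated 85° about Z; rotation is an isometry so areas/perimeters/island counts are preserved). At z = 2.7: the cube (footprint 13.5×22) is included at this height (area 297.00 mm²); the cube at (-2.5, -3) is present — its section is the full 13.5×9 rectangle (area 121.50 mm²); the 14×9.5 cube at (10.5, 1) contributes its full rectangle (area 133.00 mm²); the r=9.5 cylinder at (3, 3) gives a regular 24-gon of circumradius 9.5 (constant along its height) (area = (24/2)·9.500²·sin(360°/24) = 280.30 mm²); Subtracting the remaining from the first: starting from the 13.5×22 cube (297.00 mm²), the 13.5×9 cube at (-2.5, -3) partially overlaps it — only the 66.00 mm² overlap (of its 121.50 mm²) is removed, clipping the outline; the 14×9.5 cube at (10.5, 1) partially overlaps it — only the 26.00 mm² overlap (of its 133.00 mm²) is removed, clipping the outline; the r=9.5 cylinder at (3, 3) partially overlaps it — only the 59.95 mm² overlap (of its 280.30 mm²) is removed, clipping the outline — area = 145.05 mm²; (whole slice rotated 85° about Z — lengths, areas and connectivity unchanged). Checking containment: the cross-section at z = 2.7 is a subset of the cross-section at z = 0.9.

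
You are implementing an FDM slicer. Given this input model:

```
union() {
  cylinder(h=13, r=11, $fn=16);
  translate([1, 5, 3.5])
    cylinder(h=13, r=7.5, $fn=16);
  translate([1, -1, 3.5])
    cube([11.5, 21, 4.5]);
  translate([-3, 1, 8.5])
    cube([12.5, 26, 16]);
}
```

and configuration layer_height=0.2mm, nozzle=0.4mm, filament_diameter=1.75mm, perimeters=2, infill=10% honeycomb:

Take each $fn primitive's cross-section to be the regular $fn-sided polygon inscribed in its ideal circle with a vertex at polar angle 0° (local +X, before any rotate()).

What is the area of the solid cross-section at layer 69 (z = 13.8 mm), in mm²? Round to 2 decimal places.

381.94 mm²

At z = 13.8 mm: the cylinder does not reach this height (z outside [0, 13]); the r=7.5 cylinder at (1, 5) contributes a regular 16-gon of circumradius 7.5 (area = (16/2)·7.500²·sin(360°/16) = 172.21 mm²); the cube at (1, -1) is not intersected at this z (z outside [3.5, 8]); the cube at (-3, 1) is present — its section is the full 12.5×26 rectangle (area 325.00 mm²); Combining (union): the regions partially overlap — summed areas 497.21 mm² minus the doubly-counted overlap 115.27 mm² gives 381.94 mm² — area = 381.94 mm². Overall, the cross-section is a single solid region. Net area = 381.94 mm².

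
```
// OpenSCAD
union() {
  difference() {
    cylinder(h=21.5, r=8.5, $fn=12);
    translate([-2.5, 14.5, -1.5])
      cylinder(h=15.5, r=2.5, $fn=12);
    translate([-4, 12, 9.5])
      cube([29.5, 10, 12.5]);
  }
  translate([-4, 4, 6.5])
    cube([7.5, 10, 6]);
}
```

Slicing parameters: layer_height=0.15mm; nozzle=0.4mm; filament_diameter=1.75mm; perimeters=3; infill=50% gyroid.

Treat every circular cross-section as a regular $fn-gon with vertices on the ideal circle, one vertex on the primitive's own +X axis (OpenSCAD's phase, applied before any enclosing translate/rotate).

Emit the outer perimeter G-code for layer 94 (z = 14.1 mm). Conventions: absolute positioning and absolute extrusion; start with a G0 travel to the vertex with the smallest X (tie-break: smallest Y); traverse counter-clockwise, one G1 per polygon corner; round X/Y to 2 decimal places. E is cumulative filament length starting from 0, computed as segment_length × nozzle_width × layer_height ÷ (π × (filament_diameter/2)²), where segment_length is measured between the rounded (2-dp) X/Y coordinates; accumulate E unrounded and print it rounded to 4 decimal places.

G0 X-8.50 Y0.00 Z14.10
G1 X-7.36 Y-4.25 E0.1098
G1 X-4.25 Y-7.36 E0.2195
G1 X0.00 Y-8.50 E0.3292
G1 X4.25 Y-7.36 E0.4390
G1 X7.36 Y-4.25 E0.5487
G1 X8.50 Y0.00 E0.6585
G1 X7.36 Y4.25 E0.7682
G1 X4.25 Y7.36 E0.8780
G1 X0.00 Y8.50 E0.9877
G1 X-4.25 Y7.36 E1.0975
G1 X-7.36 Y4.25 E1.2072
G1 X-8.50 Y0.00 E1.3170

At z = 14.1 mm: the cylinder: section is a regular 12-gon, circumradius r=8.5; the cylinder at (-2.5, 14.5) is absent (z outside [-1.5, 14]); the cube at (-4, 12) (footprint 29.5×10) is included at this height; Subtracting the remaining from the first: starting from the r=8.5 cylinder, the 29.5×10 cube at (-4, 12) misses the remaining region (no effect) — 1 connected region; the cube at (-4, 4) is not intersected at this z (z outside [6.5, 12.5]); Merging all regions: only the result so far is present, so the union is just that shape — 1 connected region. The outline is a single polygon with 12 vertices. Extrusion per mm of travel: 0.4 × 0.15 / (π × 0.875²) = 0.024945. Accumulating E over each segment gives final E = 1.3170.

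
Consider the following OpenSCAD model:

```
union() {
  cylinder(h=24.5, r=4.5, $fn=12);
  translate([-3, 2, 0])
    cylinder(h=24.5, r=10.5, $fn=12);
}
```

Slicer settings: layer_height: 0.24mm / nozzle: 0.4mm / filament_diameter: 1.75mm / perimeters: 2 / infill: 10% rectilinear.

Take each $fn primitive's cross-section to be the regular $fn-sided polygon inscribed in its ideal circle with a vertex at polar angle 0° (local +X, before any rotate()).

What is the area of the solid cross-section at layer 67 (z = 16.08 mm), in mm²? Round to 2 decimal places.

At z = 16.08 mm: the r=4.5 cylinder contributes a regular 12-gon of circumradius 4.5 (area = (12/2)·4.500²·sin(360°/12) = 60.75 mm²); the r=10.5 cylinder at (-3, 2) contributes a regular 12-gon of circumradius 10.5 (area = (12/2)·10.500²·sin(360°/12) = 330.75 mm²); Taking the union: the r=4.5 cylinder lies entirely inside the r=10.5 cylinder at (-3, 2), so the union is just the r=10.5 cylinder at (-3, 2) — area = 330.75 mm². Overall, the cross-section is a single solid region. Net area = 330.75 mm².

330.75 mm²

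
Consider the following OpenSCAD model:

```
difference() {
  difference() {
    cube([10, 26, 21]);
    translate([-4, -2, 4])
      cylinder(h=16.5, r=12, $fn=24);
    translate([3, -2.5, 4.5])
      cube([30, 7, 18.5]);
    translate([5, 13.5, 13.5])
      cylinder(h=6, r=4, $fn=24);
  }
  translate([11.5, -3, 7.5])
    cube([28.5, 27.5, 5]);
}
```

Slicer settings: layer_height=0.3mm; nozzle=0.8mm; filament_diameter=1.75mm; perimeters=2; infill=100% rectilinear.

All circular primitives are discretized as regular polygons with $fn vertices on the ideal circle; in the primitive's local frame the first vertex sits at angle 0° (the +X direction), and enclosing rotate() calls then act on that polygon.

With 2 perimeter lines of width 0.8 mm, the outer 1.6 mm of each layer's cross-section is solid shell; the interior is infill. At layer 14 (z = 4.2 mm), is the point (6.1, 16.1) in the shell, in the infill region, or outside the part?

infill

At z = 4.2 mm: the 10×26 cube contributes its full rectangle; the r=12 cylinder at (-4, -2) gives a regular 24-gon of circumradius 12 (constant along its height); the cube at (3, -2.5) is absent (z outside [4.5, 23]); the cylinder at (5, 13.5) is absent (z outside [13.5, 19.5]); After the difference (first − rest): starting from the 10×26 cube, the r=12 cylinder at (-4, -2) partially overlaps it — only the 49.24 mm² overlap (of its 447.24 mm²) is removed, clipping the outline — 1 connected region; the cube at (11.5, -3) does not reach this height (z outside [7.5, 12.5]); After the difference (first − rest): none of the subtracted shapes is present at this height, so that combined region is unchanged — 1 connected region. Overall, the cross-section is a single solid region. The nearest boundary edge runs (10.00, 26.00)→(10.00, 0.00); distance from the point to it = 3.90 mm. The point is inside the cross-section and 3.90 mm from the nearest boundary — more than the 1.6 mm shell width (2 × 0.8), so it's in the infill interior.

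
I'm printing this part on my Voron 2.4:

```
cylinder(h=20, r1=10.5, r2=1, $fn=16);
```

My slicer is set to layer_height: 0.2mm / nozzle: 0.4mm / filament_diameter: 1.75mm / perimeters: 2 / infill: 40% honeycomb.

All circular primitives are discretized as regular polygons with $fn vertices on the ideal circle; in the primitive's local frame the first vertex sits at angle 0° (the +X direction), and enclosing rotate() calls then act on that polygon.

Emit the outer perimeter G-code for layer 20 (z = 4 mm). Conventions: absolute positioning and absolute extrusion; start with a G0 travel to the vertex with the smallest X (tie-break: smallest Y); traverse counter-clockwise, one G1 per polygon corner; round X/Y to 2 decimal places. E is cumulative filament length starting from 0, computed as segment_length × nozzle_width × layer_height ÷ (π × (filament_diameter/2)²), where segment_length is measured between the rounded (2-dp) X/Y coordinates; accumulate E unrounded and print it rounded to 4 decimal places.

At z = 4 mm: the cone: at t=0.200 of its height the radius interpolates to r₁+(r₂−r₁)t = 8.600, giving a regular 16-gon of that circumradius. The outline is a single polygon with 16 vertices. Extrusion per mm of travel: 0.4 × 0.2 / (π × 0.875²) = 0.033260. Accumulating E over each segment gives final E = 1.7860.

G0 X-8.60 Y0.00 Z4.00
G1 X-7.95 Y-3.29 E0.1115
G1 X-6.08 Y-6.08 E0.2233
G1 X-3.29 Y-7.95 E0.3350
G1 X0.00 Y-8.60 E0.4465
G1 X3.29 Y-7.95 E0.5580
G1 X6.08 Y-6.08 E0.6698
G1 X7.95 Y-3.29 E0.7815
G1 X8.60 Y0.00 E0.8930
G1 X7.95 Y3.29 E1.0046
G1 X6.08 Y6.08 E1.1163
G1 X3.29 Y7.95 E1.2280
G1 X0.00 Y8.60 E1.3395
G1 X-3.29 Y7.95 E1.4511
G1 X-6.08 Y6.08 E1.5628
G1 X-7.95 Y3.29 E1.6745
G1 X-8.60 Y0.00 E1.7860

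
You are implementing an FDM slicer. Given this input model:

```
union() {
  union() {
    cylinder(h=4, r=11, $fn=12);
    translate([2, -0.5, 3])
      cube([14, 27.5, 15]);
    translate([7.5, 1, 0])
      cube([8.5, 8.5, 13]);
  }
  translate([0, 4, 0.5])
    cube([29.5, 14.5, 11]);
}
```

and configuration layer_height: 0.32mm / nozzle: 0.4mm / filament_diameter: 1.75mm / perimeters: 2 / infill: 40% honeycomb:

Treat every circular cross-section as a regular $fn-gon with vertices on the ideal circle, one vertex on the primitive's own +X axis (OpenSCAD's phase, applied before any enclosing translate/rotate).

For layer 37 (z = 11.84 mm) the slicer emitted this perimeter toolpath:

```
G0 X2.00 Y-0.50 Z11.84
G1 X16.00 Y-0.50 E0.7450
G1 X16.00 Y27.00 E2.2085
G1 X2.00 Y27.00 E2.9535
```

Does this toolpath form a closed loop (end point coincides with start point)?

no

Start point (G0): (2.00, -0.50). End point (last G1): the path does not return to the start — open.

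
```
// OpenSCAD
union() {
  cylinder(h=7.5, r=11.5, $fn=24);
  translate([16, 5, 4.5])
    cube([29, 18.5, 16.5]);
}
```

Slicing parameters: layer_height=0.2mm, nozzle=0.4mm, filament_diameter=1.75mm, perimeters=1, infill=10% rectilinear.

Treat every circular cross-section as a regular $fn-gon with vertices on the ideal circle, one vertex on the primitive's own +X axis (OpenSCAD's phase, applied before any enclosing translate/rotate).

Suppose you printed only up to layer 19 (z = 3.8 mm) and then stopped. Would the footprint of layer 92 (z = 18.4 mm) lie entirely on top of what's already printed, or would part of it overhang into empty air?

part overhangs

Compare the two slices. At z = 3.8: the r=11.5 cylinder gives a regular 24-gon of circumradius 11.5 (constant along its height) (area = (24/2)·11.500²·sin(360°/24) = 410.75 mm²); the cube at (16, 5) does not reach this height (z outside [4.5, 21]); Combining (union): only the r=11.5 cylinder is present, so the union is just that shape — area = 410.75 mm². At z = 18.4: the cylinder is absent (z outside [0, 7.5]); the cube at (16, 5) (footprint 29×18.5) is included at this height (area 536.50 mm²); Taking the union: only the 29×18.5 cube at (16, 5) is present, so the union is just that shape — area = 536.50 mm². Checking containment: at z = 18.4 the cross-section extends beyond the z = 3.8 cross-section by about 536.50 mm².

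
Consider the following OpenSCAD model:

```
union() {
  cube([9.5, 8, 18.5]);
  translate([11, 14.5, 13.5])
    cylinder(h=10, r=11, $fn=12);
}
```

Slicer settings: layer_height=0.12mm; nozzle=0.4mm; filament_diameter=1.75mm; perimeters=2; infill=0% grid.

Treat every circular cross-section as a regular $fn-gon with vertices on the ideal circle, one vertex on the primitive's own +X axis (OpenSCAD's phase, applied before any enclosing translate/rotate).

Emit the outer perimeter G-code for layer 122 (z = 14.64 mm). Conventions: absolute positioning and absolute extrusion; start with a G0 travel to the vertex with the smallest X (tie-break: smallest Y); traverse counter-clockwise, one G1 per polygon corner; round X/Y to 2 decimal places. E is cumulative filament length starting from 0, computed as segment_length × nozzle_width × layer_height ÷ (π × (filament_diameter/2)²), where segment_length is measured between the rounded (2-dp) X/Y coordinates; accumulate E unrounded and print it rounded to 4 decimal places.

G0 X0.00 Y0.00 Z14.64
G1 X9.50 Y0.00 E0.1896
G1 X9.50 Y3.90 E0.2674
G1 X11.00 Y3.50 E0.2984
G1 X16.50 Y4.97 E0.4120
G1 X20.53 Y9.00 E0.5257
G1 X22.00 Y14.50 E0.6393
G1 X20.53 Y20.00 E0.7530
G1 X16.50 Y24.03 E0.8667
G1 X11.00 Y25.50 E0.9803
G1 X5.50 Y24.03 E1.0939
G1 X1.47 Y20.00 E1.2077
G1 X0.00 Y14.50 E1.3213
G1 X1.47 Y9.00 E1.4349
G1 X2.47 Y8.00 E1.4631
G1 X0.00 Y8.00 E1.5124
G1 X0.00 Y0.00 E1.6720

At z = 14.64 mm: the 9.5×8 cube contributes its full rectangle; the cylinder at (11, 14.5): section is a regular 12-gon, circumradius r=11; Merging all regions: the regions partially overlap (shared area 18.83 mm²), so overlapping operands fuse into one piece — 1 connected region. The outline is a single polygon with 16 vertices. Extrusion per mm of travel: 0.4 × 0.12 / (π × 0.875²) = 0.019956. Accumulating E over each segment gives final E = 1.6720.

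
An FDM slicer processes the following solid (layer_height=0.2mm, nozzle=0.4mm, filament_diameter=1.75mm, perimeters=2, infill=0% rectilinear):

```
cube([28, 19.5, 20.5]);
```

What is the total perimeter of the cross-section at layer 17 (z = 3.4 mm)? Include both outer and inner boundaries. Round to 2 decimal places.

95.00 mm

At z = 3.4 mm: the 28×19.5 cube contributes its full rectangle (perimeter 95.00 mm). Overall, the cross-section is a single solid region. Total boundary length (outer) = 95.00 mm.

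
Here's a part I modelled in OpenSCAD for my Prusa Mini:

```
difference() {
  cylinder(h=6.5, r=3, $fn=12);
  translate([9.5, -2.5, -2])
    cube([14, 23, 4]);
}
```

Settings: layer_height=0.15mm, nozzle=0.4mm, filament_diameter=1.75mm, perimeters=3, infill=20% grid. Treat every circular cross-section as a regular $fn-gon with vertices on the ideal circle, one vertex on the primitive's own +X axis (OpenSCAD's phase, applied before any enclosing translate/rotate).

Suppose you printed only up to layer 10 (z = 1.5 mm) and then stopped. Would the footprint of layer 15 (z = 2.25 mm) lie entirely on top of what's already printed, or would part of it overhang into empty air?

entirely on top

Compare the two slices. At z = 1.5: the r=3 cylinder gives a regular 12-gon of circumradius 3 (constant along its height) (area = (12/2)·3.000²·sin(360°/12) = 27.00 mm²); the 14×23 cube at (9.5, -2.5) contributes its full rectangle (area 322.00 mm²); Subtracting the remaining from the first: starting from the r=3 cylinder (27.00 mm²), the 14×23 cube at (9.5, -2.5) misses the remaining region (no effect) — area = 27.00 mm². At z = 2.25: the r=3 cylinder contributes a regular 12-gon of circumradius 3 (area = (12/2)·3.000²·sin(360°/12) = 27.00 mm²); the cube at (9.5, -2.5) is not intersected at this z (z outside [-2, 2]); After the difference (first − rest): none of the subtracted shapes is present at this height, so the r=3 cylinder is unchanged — area = 27.00 mm². Checking containment: the cross-section at z = 2.25 is a subset of the cross-section at z = 1.5.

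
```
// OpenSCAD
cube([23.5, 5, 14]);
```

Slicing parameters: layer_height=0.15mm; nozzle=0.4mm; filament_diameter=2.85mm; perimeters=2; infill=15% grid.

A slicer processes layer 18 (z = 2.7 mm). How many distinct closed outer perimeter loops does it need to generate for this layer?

1

At z = 2.7 mm: the cube (footprint 23.5×5) is included at this height. The result has 1 disconnected region.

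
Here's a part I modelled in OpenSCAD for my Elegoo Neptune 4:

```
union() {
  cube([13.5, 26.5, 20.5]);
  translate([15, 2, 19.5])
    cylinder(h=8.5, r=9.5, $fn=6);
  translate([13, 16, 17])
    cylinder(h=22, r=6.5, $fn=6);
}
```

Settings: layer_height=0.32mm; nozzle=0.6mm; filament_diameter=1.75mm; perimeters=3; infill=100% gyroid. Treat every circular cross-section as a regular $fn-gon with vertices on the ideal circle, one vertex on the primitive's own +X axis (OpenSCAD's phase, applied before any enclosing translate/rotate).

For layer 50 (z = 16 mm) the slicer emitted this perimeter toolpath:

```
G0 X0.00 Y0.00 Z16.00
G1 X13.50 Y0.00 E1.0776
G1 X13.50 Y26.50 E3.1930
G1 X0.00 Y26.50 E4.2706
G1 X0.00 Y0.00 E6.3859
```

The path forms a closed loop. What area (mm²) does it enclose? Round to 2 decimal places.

357.75 mm²

Apply the shoelace formula to the sequence of (X, Y) vertices; enclosed area = 357.75 mm².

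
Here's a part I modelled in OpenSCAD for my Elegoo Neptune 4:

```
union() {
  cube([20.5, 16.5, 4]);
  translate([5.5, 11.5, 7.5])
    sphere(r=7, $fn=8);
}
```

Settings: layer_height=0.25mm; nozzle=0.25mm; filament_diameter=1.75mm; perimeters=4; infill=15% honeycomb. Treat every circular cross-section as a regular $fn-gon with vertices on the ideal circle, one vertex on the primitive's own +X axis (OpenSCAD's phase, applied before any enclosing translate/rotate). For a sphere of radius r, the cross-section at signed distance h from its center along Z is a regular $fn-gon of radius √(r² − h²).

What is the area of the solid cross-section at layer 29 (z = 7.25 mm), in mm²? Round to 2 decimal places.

At z = 7.25 mm: the cube is absent (z outside [0, 4]); the r=7 sphere at (5.5, 11.5) slices to a regular 8-gon of circumradius 6.996 (√(r²−h²) with h=0.25 from center) (area = (8/2)·6.996²·sin(360°/8) = 138.42 mm²); Merging all regions: only the r=7 sphere at (5.5, 11.5) is present, so the union is just that shape — area = 138.42 mm². Overall, the cross-section is a single solid region. Net area = 138.42 mm².

138.42 mm²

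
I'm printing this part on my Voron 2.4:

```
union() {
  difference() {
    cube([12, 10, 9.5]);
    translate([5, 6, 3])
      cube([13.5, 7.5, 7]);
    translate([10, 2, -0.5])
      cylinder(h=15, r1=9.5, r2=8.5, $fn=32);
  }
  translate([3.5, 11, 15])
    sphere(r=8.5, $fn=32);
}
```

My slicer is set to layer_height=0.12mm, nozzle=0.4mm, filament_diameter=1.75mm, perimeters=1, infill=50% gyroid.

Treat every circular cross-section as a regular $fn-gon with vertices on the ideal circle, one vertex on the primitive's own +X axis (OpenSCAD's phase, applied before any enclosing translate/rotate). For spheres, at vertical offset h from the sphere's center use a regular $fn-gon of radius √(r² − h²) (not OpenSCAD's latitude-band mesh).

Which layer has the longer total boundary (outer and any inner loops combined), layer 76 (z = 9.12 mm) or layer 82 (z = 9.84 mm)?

layer 76 (z = 9.12 mm)

Layer 76 (z = 9.12): the cube (footprint 12×10) is included at this height (perimeter 44.00 mm); the cube at (5, 6) is present — its section is the full 13.5×7.5 rectangle (perimeter 42.00 mm); the cone at (10, 2) contributes a regular 32-gon of circumradius 8.859 (interpolated between r1=9.5 and r2=8.5 at t=0.641) (perimeter = 2·32·8.859·sin(180°/32) = 55.57 mm); Taking the first minus the rest: starting from the 12×10 cube, the 13.5×7.5 cube at (5, 6) partially overlaps it — only the 28.00 mm² overlap (of its 101.25 mm²) is removed, clipping the outline; the cone at (10, 2) partially overlaps it — only the 69.09 mm² overlap (of its 244.96 mm²) is removed, clipping the outline — boundary = 27.69 mm; the r=8.5 sphere at (3.5, 11) slices to a regular 32-gon of circumradius 6.138 (√(r²−h²) with h=5.88 from center) (perimeter = 2·32·6.138·sin(180°/32) = 38.50 mm); Combining (union): the regions partially overlap (shared area 15.52 mm²), so the edge portions inside another operand are dropped and the merged outline is re-measured after clipping — boundary = 49.17 mm. So its perimeter = 49.17 mm. Layer 82 (z = 9.84): the cube is absent (z outside [0, 9.5]); the cube at (5, 6) is present — its section is the full 13.5×7.5 rectangle (perimeter 42.00 mm); the cone at (10, 2) contributes a regular 32-gon of circumradius 8.811 (interpolated between r1=9.5 and r2=8.5 at t=0.689) (perimeter = 2·32·8.811·sin(180°/32) = 55.27 mm); After the difference (first − rest): the first operand is absent here, so nothing remains; the r=8.5 sphere at (3.5, 11) contributes a regular 32-gon of circumradius √(8.5²−5.16²) = 6.755 (perimeter = 2·32·6.755·sin(180°/32) = 42.37 mm); Combining (union): only the r=8.5 sphere at (3.5, 11) is present, so the union is just that shape — boundary = 42.37 mm. So its perimeter = 42.37 mm. Layer 76 is larger (49.17 vs 42.37 mm).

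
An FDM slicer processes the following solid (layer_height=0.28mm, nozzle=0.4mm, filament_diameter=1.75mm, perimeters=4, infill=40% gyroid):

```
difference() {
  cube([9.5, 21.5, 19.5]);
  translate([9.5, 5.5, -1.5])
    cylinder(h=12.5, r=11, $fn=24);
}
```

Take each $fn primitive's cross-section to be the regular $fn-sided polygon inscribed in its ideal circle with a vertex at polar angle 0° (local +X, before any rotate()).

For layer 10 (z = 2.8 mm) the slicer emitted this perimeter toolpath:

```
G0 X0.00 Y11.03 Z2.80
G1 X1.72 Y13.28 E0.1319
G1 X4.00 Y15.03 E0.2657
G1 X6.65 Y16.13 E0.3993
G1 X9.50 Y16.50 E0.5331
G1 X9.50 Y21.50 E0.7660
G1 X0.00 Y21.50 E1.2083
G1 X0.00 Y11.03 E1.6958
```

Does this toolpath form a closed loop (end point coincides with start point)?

yes

Start point (G0): (0.00, 11.03). End point (last G1): the path returns to the start — closed.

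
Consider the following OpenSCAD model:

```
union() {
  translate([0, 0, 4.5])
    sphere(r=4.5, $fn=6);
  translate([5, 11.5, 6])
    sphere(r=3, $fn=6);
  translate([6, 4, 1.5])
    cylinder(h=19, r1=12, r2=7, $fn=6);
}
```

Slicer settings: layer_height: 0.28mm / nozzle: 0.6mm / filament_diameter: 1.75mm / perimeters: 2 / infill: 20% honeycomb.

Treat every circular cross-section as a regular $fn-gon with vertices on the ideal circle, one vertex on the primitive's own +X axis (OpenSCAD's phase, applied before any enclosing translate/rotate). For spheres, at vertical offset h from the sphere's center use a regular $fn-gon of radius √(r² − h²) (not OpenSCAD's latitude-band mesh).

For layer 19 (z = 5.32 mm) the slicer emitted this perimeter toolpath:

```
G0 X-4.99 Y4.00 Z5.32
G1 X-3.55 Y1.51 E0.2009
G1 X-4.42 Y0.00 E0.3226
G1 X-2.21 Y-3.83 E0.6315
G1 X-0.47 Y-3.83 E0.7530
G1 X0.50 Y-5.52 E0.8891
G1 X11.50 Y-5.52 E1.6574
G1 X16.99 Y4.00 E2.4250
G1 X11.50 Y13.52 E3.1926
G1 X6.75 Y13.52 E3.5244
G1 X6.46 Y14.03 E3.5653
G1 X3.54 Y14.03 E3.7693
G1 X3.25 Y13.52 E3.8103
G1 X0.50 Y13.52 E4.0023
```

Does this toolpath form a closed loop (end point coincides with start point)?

Start point (G0): (-4.99, 4.00). End point (last G1): the path does not return to the start — open.

no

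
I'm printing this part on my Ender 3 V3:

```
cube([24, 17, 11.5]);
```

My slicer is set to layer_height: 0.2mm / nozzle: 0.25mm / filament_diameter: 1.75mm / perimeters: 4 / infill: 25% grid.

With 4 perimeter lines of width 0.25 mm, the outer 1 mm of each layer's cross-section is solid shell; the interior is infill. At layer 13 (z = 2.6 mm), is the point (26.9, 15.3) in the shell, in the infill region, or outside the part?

outside

At z = 2.6 mm: the 24×17 cube contributes its full rectangle. Overall, the cross-section is a single solid region. The nearest boundary edge runs (24.00, 0.00)→(24.00, 17.00); distance from the point to it = 2.90 mm. The point is not inside any of the regions above, so it lies outside the cross-section (2.90 mm from the nearest boundary).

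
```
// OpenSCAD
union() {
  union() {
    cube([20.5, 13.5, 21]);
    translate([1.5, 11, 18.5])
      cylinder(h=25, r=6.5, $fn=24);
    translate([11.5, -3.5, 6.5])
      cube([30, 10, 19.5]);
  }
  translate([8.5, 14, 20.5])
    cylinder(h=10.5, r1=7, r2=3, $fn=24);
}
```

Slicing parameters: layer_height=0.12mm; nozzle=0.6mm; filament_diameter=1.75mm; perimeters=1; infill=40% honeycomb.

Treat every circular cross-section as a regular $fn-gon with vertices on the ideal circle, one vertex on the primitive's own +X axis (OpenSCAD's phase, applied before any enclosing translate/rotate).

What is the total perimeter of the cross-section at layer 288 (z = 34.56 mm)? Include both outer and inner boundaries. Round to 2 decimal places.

40.72 mm

At z = 34.56 mm: the cube is absent (z outside [0, 21]); the r=6.5 cylinder at (1.5, 11) contributes a regular 24-gon of circumradius 6.5 (perimeter = 2·24·6.500·sin(180°/24) = 40.72 mm); the cube at (11.5, -3.5) is absent (z outside [6.5, 26]); Merging all regions: only the r=6.5 cylinder at (1.5, 11) is present, so the union is just that shape — boundary = 40.72 mm; the cone at (8.5, 14) does not reach this height (z outside [20.5, 31]); Taking the union: only that combined region is present, so the union is just that shape — boundary = 40.72 mm. Overall, the cross-section is a single solid region. Total boundary length (outer) = 40.72 mm.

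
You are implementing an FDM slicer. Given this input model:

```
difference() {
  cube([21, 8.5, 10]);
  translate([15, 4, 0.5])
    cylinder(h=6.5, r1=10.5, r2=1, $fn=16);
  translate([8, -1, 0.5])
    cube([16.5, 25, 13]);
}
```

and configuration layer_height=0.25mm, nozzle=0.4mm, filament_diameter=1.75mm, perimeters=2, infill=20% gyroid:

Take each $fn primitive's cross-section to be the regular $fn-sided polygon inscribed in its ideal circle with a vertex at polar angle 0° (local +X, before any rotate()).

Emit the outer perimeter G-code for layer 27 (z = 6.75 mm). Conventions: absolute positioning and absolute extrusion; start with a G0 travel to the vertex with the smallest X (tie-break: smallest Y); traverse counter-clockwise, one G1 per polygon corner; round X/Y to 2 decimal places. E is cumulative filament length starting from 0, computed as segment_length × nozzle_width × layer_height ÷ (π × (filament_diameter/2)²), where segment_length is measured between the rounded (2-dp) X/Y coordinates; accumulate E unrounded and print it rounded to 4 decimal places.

At z = 6.75 mm: the 21×8.5 cube contributes its full rectangle; the cone at (15, 4) contributes a regular 16-gon of circumradius 1.365 (interpolated between r1=10.5 and r2=1 at t=0.962); the 16.5×25 cube at (8, -1) contributes its full rectangle; After the difference (first − rest): starting from the 21×8.5 cube, the cone at (15, 4) lies wholly inside it (removes its full 5.71 mm² and its 8.52 mm outline becomes a hole wall); the 16.5×25 cube at (8, -1) partially overlaps it — only the 104.79 mm² overlap (of its 412.50 mm²) is removed, clipping the outline — 1 connected region. The outline is a single polygon with 4 vertices. Extrusion per mm of travel: 0.4 × 0.25 / (π × 0.875²) = 0.041575. Accumulating E over each segment gives final E = 1.3720.

G0 X0.00 Y0.00 Z6.75
G1 X8.00 Y0.00 E0.3326
G1 X8.00 Y8.50 E0.6860
G1 X0.00 Y8.50 E1.0186
G1 X0.00 Y0.00 E1.3720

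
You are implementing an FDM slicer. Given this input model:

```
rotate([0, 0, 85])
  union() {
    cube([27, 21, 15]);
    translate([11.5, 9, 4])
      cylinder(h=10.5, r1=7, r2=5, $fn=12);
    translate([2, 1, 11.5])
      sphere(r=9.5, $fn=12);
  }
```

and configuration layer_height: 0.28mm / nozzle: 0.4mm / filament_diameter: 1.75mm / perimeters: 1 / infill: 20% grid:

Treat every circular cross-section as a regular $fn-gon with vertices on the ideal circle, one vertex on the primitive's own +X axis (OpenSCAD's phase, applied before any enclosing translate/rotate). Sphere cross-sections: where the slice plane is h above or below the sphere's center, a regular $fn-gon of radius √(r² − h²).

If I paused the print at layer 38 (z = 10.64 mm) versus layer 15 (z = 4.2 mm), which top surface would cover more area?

Layer 38 (z = 10.64): the cube (footprint 27×21) is included at this height (area 567.00 mm²); the cone at (11.5, 9) contributes a regular 12-gon of circumradius 5.735 (interpolated between r1=7 and r2=5 at t=0.632) (area = (12/2)·5.735²·sin(360°/12) = 98.68 mm²); the r=9.5 sphere at (2, 1) contributes a regular 12-gon of circumradius √(9.5²−0.86²) = 9.461 (area = (12/2)·9.461²·sin(360°/12) = 268.53 mm²); Combining (union): the regions partially overlap — summed areas 934.21 mm² minus the doubly-counted overlap 195.52 mm² gives 738.69 mm² — area = 738.69 mm²; (rotated 85° about Z; rotation is an isometry so areas/perimeters/island counts are preserved). So its area = 738.69 mm². Layer 15 (z = 4.2): the cube (footprint 27×21) is included at this height (area 567.00 mm²); the cone at (11.5, 9) contributes a regular 12-gon of circumradius 6.962 (interpolated between r1=7 and r2=5 at t=0.019) (area = (12/2)·6.962²·sin(360°/12) = 145.40 mm²); the r=9.5 sphere at (2, 1) slices to a regular 12-gon of circumradius 6.079 (√(r²−h²) with h=7.3 from center) (area = (12/2)·6.079²·sin(360°/12) = 110.88 mm²); Merging all regions: the regions partially overlap — summed areas 823.28 mm² minus the doubly-counted overlap 192.69 mm² gives 630.59 mm² — area = 630.59 mm²; (rotated 85° about Z; rotation is an isometry so areas/perimeters/island counts are preserved). So its area = 630.59 mm². Layer 38 is larger (738.69 vs 630.59 mm²).

layer 38 (z = 10.64 mm)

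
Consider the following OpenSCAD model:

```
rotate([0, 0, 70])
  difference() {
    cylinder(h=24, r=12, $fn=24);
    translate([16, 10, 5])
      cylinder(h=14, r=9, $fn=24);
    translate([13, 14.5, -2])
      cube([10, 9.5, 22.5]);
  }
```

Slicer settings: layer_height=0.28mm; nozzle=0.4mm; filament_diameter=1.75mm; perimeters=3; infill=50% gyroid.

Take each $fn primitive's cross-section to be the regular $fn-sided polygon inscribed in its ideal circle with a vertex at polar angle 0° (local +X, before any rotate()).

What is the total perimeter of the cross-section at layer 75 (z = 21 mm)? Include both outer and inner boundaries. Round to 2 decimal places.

75.18 mm

At z = 21 mm: the cylinder: section is a regular 24-gon, circumradius r=12 (perimeter = 2·24·12.000·sin(180°/24) = 75.18 mm); the cylinder at (16, 10) is not intersected at this z (z outside [5, 19]); the cube at (13, 14.5) does not reach this height (z outside [-2, 20.5]); After the difference (first − rest): none of the subtracted shapes is present at this height, so the r=12 cylinder is unchanged — boundary = 75.18 mm; (whole slice rotated 70° about Z — lengths, areas and connectivity unchanged). Overall, the cross-section is a single solid region. Total boundary length (outer) = 75.18 mm.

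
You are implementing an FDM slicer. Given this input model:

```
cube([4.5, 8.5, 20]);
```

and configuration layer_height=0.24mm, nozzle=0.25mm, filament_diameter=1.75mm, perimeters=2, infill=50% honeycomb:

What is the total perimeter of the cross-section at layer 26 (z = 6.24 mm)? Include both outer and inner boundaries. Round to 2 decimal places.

At z = 6.24 mm: the cube (footprint 4.5×8.5) is included at this height (perimeter 26.00 mm). Overall, the cross-section is a single solid region. Total boundary length (outer) = 26.00 mm.

26.00 mm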